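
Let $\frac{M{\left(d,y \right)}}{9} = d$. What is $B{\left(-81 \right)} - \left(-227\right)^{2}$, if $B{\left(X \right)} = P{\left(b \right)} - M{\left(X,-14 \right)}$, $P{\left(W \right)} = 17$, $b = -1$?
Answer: $-50783$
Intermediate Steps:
$M{\left(d,y \right)} = 9 d$
$B{\left(X \right)} = 17 - 9 X$
$B{\left(-81 \right)} - \left(-227\right)^{2} = \left(17 - -729\right) - \left(-227\right)^{2} = \left(17 + 729\right) - 51529 = 746 - 51529 = -50783$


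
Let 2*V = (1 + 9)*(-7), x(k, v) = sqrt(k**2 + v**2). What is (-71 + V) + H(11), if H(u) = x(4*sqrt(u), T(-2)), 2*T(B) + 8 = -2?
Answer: -106 + sqrt(201) ≈ -91.823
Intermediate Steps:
T(B) = -5 (T(B) = -4 + (1/2)*(-2) = -4 - 1 = -5)
H(u) = sqrt(25 + 16*u) (H(u) = sqrt((4*sqrt(u))**2 + (-5)**2) = sqrt(16*u + 25) = sqrt(25 + 16*u))
V = -35 (V = ((1 + 9)*(-7))/2 = (10*(-7))/2 = (1/2)*(-70) = -35)
(-71 + V) + H(11) = (-71 - 35) + sqrt(25 + 16*11) = -106 + sqrt(25 + 176) = -106 + sqrt(201)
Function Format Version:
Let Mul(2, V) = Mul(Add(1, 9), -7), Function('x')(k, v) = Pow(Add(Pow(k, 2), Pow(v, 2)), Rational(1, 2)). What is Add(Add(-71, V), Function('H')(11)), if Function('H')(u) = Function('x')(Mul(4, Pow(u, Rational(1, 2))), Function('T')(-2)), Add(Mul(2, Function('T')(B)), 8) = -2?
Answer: Add(-106, Pow(201, Rational(1, 2))) ≈ -91.823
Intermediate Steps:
Function('T')(B) = -5 (Function('T')(B) = Add(-4, Mul(Rational(1, 2), -2)) = Add(-4, -1) = -5)
Function('H')(u) = Pow(Add(25, Mul(16, u)), Rational(1, 2)) (Function('H')(u) = Pow(Add(Pow(Mul(4, Pow(u, Rational(1, 2))), 2), Pow(-5, 2)), Rational(1, 2)) = Pow(Add(Mul(16, u), 25), Rational(1, 2)) = Pow(Add(25, Mul(16, u)), Rational(1, 2)))
V = -35 (V = Mul(Rational(1, 2), Mul(Add(1, 9), -7)) = Mul(Rational(1, 2), Mul(10, -7)) = Mul(Rational(1, 2), -70) = -35)
Add(Add(-71, V), Function('H')(11)) = Add(Add(-71, -35), Pow(Add(25, Mul(16, 11)), Rational(1, 2))) = Add(-106, Pow(Add(25, 176), Rational(1, 2))) = Add(-106, Pow(201, Rational(1, 2)))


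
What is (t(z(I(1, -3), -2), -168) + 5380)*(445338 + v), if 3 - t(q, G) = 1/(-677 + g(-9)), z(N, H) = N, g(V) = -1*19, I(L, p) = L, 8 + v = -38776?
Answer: 253863768871/116 ≈ 2.1885e+9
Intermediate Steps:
v = -38784 (v = -8 - 38776 = -38784)
g(V) = -19
t(q, G) = 2089/696 (t(q, G) = 3 - 1/(-677 - 19) = 3 - 1/(-696) = 3 - 1*(-1/696) = 3 + 1/696 = 2089/696)
(t(z(I(1, -3), -2), -168) + 5380)*(445338 + v) = (2089/696 + 5380)*(445338 - 38784) = (3746569/696)*406554 = 253863768871/116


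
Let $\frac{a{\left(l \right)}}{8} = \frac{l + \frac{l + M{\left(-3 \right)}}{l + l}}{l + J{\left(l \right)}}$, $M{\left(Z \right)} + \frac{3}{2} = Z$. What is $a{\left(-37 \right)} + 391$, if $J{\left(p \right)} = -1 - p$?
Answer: $\frac{25253}{37} \approx 682.51$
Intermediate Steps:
$M{\left(Z \right)} = - \frac{3}{2} + Z$
$a{\left(l \right)} = - 8 l - \frac{4 \left(- \frac{9}{2} + l\right)}{l}$ ($a{\left(l \right)} = 8 \frac{l + \frac{l - \frac{9}{2}}{l + l}}{l - \left(1 + l\right)} = 8 \frac{l + \frac{l - \frac{9}{2}}{2 l}}{-1} = 8 \left(l + \left(- \frac{9}{2} + l\right) \frac{1}{2 l}\right) \left(-1\right) = 8 \left(l + \frac{- \frac{9}{2} + l}{2 l}\right) \left(-1\right) = 8 \left(- l - \frac{- \frac{9}{2} + l}{2 l}\right) = - 8 l - \frac{4 \left(- \frac{9}{2} + l\right)}{l}$)
$a{\left(-37 \right)} + 391 = \left(-4 - -296 + \frac{18}{-37}\right) + 391 = \left(-4 + 296 + 18 \left(- \frac{1}{37}\right)\right) + 391 = \left(-4 + 296 - \frac{18}{37}\right) + 391 = \frac{10786}{37} + 391 = \frac{25253}{37}$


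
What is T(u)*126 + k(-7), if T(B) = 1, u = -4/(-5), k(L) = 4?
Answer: 130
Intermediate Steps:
u = 4/5 (u = -4*(-1/5) = 4/5 ≈ 0.80000)
T(u)*126 + k(-7) = 1*126 + 4 = 126 + 4 = 130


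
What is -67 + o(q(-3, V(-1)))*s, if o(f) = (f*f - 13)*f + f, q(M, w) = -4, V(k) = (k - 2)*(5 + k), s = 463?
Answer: -7475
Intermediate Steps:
V(k) = (-2 + k)*(5 + k)
o(f) = f + f*(-13 + f**2) (o(f) = (f**2 - 13)*f + f = (-13 + f**2)*f + f = f*(-13 + f**2) + f = f + f*(-13 + f**2))
-67 + o(q(-3, V(-1)))*s = -67 - 4*(-12 + (-4)**2)*463 = -67 - 4*(-12 + 16)*463 = -67 - 4*4*463 = -67 - 16*463 = -67 - 7408 = -7475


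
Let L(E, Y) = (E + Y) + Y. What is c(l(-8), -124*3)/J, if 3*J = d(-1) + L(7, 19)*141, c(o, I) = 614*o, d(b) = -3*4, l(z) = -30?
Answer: -18420/2111 ≈ -8.7257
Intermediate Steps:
d(b) = -12
L(E, Y) = E + 2*Y
J = 2111 (J = (-12 + (7 + 2*19)*141)/3 = (-12 + (7 + 38)*141)/3 = (-12 + 45*141)/3 = (-12 + 6345)/3 = (1/3)*6333 = 2111)
c(l(-8), -124*3)/J = (614*(-30))/2111 = -18420*1/2111 = -18420/2111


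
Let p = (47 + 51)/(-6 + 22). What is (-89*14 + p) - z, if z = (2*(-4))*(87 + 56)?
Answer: -767/8 ≈ -95.875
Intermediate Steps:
z = -1144 (z = -8*143 = -1144)
p = 49/8 (p = 98/16 = 98*(1/16) = 49/8 ≈ 6.1250)
(-89*14 + p) - z = (-89*14 + 49/8) - 1*(-1144) = (-1246 + 49/8) + 1144 = -9919/8 + 1144 = -767/8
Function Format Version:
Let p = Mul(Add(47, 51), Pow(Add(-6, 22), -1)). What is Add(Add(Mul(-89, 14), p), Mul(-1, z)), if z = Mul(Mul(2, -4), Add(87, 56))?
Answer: Rational(-767, 8) ≈ -95.875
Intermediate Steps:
z = -1144 (z = Mul(-8, 143) = -1144)
p = Rational(49, 8) (p = Mul(98, Pow(16, -1)) = Mul(98, Rational(1, 16)) = Rational(49, 8) ≈ 6.1250)
Add(Add(Mul(-89, 14), p), Mul(-1, z)) = Add(Add(Mul(-89, 14), Rational(49, 8)), Mul(-1, -1144)) = Add(Add(-1246, Rational(49, 8)), 1144) = Add(Rational(-9919, 8), 1144) = Rational(-767, 8)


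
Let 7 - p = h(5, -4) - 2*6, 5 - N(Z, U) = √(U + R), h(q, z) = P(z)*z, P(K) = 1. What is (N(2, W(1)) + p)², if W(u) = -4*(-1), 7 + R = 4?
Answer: 729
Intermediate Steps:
R = -3 (R = -7 + 4 = -3)
W(u) = 4
h(q, z) = z (h(q, z) = 1*z = z)
N(Z, U) = 5 - √(-3 + U) (N(Z, U) = 5 - √(U - 3) = 5 - √(-3 + U))
p = 23 (p = 7 - (-4 - 2*6) = 7 - (-4 - 12) = 7 - 1*(-16) = 7 + 16 = 23)
(N(2, W(1)) + p)² = ((5 - √(-3 + 4)) + 23)² = ((5 - √1) + 23)² = ((5 - 1*1) + 23)² = ((5 - 1) + 23)² = (4 + 23)² = 27² = 729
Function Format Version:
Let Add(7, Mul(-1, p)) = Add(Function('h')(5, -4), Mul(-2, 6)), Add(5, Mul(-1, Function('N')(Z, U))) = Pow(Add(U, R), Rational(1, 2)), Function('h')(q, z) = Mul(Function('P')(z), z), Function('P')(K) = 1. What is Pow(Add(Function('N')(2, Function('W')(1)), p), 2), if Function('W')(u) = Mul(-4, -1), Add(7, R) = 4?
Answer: 729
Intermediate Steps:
R = -3 (R = Add(-7, 4) = -3)
Function('W')(u) = 4
Function('h')(q, z) = z (Function('h')(q, z) = Mul(1, z) = z)
Function('N')(Z, U) = Add(5, Mul(-1, Pow(Add(-3, U), Rational(1, 2)))) (Function('N')(Z, U) = Add(5, Mul(-1, Pow(Add(U, -3), Rational(1, 2)))) = Add(5, Mul(-1, Pow(Add(-3, U), Rational(1, 2)))))
p = 23 (p = Add(7, Mul(-1, Add(-4, Mul(-2, 6)))) = Add(7, Mul(-1, Add(-4, -12))) = Add(7, Mul(-1, -16)) = Add(7, 16) = 23)
Pow(Add(Function('N')(2, Function('W')(1)), p), 2) = Pow(Add(Add(5, Mul(-1, Pow(Add(-3, 4), Rational(1, 2)))), 23), 2) = Pow(Add(Add(5, Mul(-1, Pow(1, Rational(1, 2)))), 23), 2) = Pow(Add(Add(5, Mul(-1, 1)), 23), 2) = Pow(Add(Add(5, -1), 23), 2) = Pow(Add(4, 23), 2) = Pow(27, 2) = 729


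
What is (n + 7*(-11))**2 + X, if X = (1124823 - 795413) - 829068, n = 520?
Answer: -303409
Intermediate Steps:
X = -499658 (X = 329410 - 829068 = -499658)
(n + 7*(-11))**2 + X = (520 + 7*(-11))**2 - 499658 = (520 - 77)**2 - 499658 = 443**2 - 499658 = 196249 - 499658 = -303409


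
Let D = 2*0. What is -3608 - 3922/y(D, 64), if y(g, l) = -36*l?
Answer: -4154455/1152 ≈ -3606.3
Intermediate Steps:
D = 0
-3608 - 3922/y(D, 64) = -3608 - 3922/((-36*64)) = -3608 - 3922/(-2304) = -3608 - 3922*(-1/2304) = -3608 + 1961/1152 = -4154455/1152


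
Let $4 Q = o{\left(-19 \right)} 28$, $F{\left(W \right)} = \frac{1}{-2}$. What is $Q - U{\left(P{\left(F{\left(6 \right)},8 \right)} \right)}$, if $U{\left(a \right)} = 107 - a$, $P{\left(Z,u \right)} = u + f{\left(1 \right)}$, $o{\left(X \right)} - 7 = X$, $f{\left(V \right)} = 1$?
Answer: $-182$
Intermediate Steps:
$o{\left(X \right)} = 7 + X$
$F{\left(W \right)} = - \frac{1}{2}$
$P{\left(Z,u \right)} = 1 + u$ ($P{\left(Z,u \right)} = u + 1 = 1 + u$)
$Q = -84$ ($Q = \frac{\left(7 - 19\right) 28}{4} = \frac{\left(-12\right) 28}{4} = \frac{1}{4} \left(-336\right) = -84$)
$Q - U{\left(P{\left(F{\left(6 \right)},8 \right)} \right)} = -84 - \left(107 - \left(1 + 8\right)\right) = -84 - \left(107 - 9\right) = -84 - 98 = -182$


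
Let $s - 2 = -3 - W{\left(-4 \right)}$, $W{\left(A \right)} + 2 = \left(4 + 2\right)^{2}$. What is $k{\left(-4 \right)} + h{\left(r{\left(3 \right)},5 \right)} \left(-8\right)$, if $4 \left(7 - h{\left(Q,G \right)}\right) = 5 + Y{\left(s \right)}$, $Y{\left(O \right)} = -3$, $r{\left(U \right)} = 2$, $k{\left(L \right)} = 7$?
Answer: $-45$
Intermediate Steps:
$W{\left(A \right)} = 34$ ($W{\left(A \right)} = -2 + \left(4 + 2\right)^{2} = -2 + 6^{2} = -2 + 36 = 34$)
$s = -35$ ($s = 2 - 37 = -35$)
$h{\left(Q,G \right)} = \frac{13}{2}$ ($h{\left(Q,G \right)} = 7 - \frac{5 - 3}{4} = 7 - \frac{1}{2} = \frac{13}{2}$)
$k{\left(-4 \right)} + h{\left(r{\left(3 \right)},5 \right)} \left(-8\right) = 7 + \frac{13}{2} \left(-8\right) = 7 - 52 = -45$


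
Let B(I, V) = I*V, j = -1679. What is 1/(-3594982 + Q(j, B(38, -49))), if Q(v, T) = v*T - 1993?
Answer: -1/470677 ≈ -2.1246e-6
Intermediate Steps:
Q(v, T) = -1993 + T*v (Q(v, T) = T*v - 1993 = -1993 + T*v)
1/(-3594982 + Q(j, B(38, -49))) = 1/(-3594982 + (-1993 + (38*(-49))*(-1679))) = 1/(-3594982 + (-1993 - 1862*(-1679))) = 1/(-3594982 + (-1993 + 3126298)) = 1/(-3594982 + 3124305) = 1/(-470677) = -1/470677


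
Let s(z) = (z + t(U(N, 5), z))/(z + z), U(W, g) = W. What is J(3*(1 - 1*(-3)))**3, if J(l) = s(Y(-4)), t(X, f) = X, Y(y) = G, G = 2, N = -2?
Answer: 0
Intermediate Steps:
Y(y) = 2
s(z) = (-2 + z)/(2*z) (s(z) = (z - 2)/(z + z) = (-2 + z)/((2*z)) = (-2 + z)*(1/(2*z)) = (-2 + z)/(2*z))
J(l) = 0 (J(l) = (1/2)*(-2 + 2)/2 = (1/2)*(1/2)*0 = 0)
J(3*(1 - 1*(-3)))**3 = 0**3 = 0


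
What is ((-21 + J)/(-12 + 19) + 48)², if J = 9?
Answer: 104976/49 ≈ 2142.4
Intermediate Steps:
((-21 + J)/(-12 + 19) + 48)² = ((-21 + 9)/(-12 + 19) + 48)² = (-12/7 + 48)² = (324/7)² = 104976/49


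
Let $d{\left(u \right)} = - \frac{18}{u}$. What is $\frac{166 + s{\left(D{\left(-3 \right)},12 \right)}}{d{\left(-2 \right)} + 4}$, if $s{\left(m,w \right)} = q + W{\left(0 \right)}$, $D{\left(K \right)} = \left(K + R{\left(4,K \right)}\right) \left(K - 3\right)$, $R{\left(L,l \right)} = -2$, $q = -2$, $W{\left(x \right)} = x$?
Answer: $\frac{164}{13} \approx 12.615$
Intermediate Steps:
$D{\left(K \right)} = \left(-3 + K\right) \left(-2 + K\right)$ ($D{\left(K \right)} = \left(K - 2\right) \left(K - 3\right) = \left(-2 + K\right) \left(-3 + K\right) = \left(-3 + K\right) \left(-2 + K\right)$)
$s{\left(m,w \right)} = -2$ ($s{\left(m,w \right)} = -2 + 0 = -2$)
$\frac{166 + s{\left(D{\left(-3 \right)},12 \right)}}{d{\left(-2 \right)} + 4} = \frac{166 - 2}{- \frac{18}{-2} + 4} = \frac{164}{\left(-18\right) \left(- \frac{1}{2}\right) + 4} = \frac{164}{9 + 4} = \frac{164}{13}$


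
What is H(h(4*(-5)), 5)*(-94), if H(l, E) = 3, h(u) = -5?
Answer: -282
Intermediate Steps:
H(h(4*(-5)), 5)*(-94) = 3*(-94) = -282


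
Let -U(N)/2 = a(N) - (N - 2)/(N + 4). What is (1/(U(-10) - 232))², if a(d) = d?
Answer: 1/43264 ≈ 2.3114e-5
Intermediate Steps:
U(N) = -2*N + 2*(-2 + N)/(4 + N) (U(N) = -2*(N - (N - 2)/(N + 4)) = -2*(N - (-2 + N)/(4 + N)) = -2*N + 2*(-2 + N)/(4 + N))
(1/(U(-10) - 232))² = (1/(2*(-2 - 1*(-10)² - 3*(-10))/(4 - 10) - 232))² = (1/(2*(-2 - 1*100 + 30)/(-6) - 232))² = (1/(2*(-⅙)*(-2 - 100 + 30) - 232))² = (1/(2*(-⅙)*(-72) - 232))² = (1/(24 - 232))² = (1/(-208))² = (-1/208)² = 1/43264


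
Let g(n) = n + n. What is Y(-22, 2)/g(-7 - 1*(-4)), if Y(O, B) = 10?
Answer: -5/3 ≈ -1.6667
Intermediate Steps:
g(n) = 2*n
Y(-22, 2)/g(-7 - 1*(-4)) = 10/((2*(-7 - 1*(-4)))) = 10/((2*(-7 + 4))) = 10/((2*(-3))) = 10/(-6) = 10*(-1/6) = -5/3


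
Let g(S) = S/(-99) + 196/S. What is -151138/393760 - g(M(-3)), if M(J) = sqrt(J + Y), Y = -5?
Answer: -75569/196880 + 4853*I*sqrt(2)/99 ≈ -0.38383 + 69.325*I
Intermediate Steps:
M(J) = sqrt(-5 + J) (M(J) = sqrt(J - 5) = sqrt(-5 + J))
g(S) = 196/S - S/99 (g(S) = S*(-1/99) + 196/S = -S/99 + 196/S = 196/S - S/99)
-151138/393760 - g(M(-3)) = -151138/393760 - (196/(sqrt(-5 - 3)) - sqrt(-5 - 3)/99) = -151138*1/393760 - (196/(sqrt(-8)) - 2*I*sqrt(2)/99) = -75569/196880 - (196/((2*I*sqrt(2))) - 2*I*sqrt(2)/99) = -75569/196880 - (196*(-I*sqrt(2)/4) - 2*I*sqrt(2)/99) = -75569/196880 - (-49*I*sqrt(2) - 2*I*sqrt(2)/99) = -75569/196880 - (-4853)*I*sqrt(2)/99 = -75569/196880 + 4853*I*sqrt(2)/99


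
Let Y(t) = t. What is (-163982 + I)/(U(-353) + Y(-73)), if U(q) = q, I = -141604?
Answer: 50931/71 ≈ 717.34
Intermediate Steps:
(-163982 + I)/(U(-353) + Y(-73)) = (-163982 - 141604)/(-353 - 73) = -305586/(-426) = -305586*(-1/426) = 50931/71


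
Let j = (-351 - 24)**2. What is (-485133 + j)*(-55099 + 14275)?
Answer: 14064194592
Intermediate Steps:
j = 140625 (j = (-375)**2 = 140625)
(-485133 + j)*(-55099 + 14275) = (-485133 + 140625)*(-55099 + 14275) = -344508*(-40824) = 14064194592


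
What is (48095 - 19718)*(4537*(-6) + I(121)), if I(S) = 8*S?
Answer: -745009758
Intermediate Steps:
(48095 - 19718)*(4537*(-6) + I(121)) = (48095 - 19718)*(4537*(-6) + 8*121) = 28377*(-27222 + 968) = 28377*(-26254) = -745009758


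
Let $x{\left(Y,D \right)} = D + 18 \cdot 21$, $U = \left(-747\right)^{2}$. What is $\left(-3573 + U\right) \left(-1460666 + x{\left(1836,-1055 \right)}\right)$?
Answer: $-810221167548$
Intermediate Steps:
$U = 558009$
$x{\left(Y,D \right)} = 378 + D$ ($x{\left(Y,D \right)} = D + 378 = 378 + D$)
$\left(-3573 + U\right) \left(-1460666 + x{\left(1836,-1055 \right)}\right) = \left(-3573 + 558009\right) \left(-1460666 + \left(378 - 1055\right)\right) = 554436 \left(-1460666 - 677\right) = 554436 \left(-1461343\right) = -810221167548$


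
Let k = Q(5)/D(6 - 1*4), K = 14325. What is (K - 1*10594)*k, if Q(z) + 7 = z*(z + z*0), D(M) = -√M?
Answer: -33579*√2 ≈ -47488.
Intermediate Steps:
Q(z) = -7 + z² (Q(z) = -7 + z*(z + z*0) = -7 + z*(z + 0) = -7 + z*z = -7 + z²)
k = -9*√2 (k = (-7 + 5²)/((-√(6 - 1*4))) = (-7 + 25)/((-√(6 - 4))) = 18/((-√2)) = 18*(-√2/2) = -9*√2 ≈ -12.728)
(K - 1*10594)*k = (14325 - 1*10594)*(-9*√2) = (14325 - 10594)*(-9*√2) = 3731*(-9*√2) = -33579*√2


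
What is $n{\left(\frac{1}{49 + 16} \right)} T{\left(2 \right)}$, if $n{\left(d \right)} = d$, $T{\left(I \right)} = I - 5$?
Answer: $- \frac{3}{65} \approx -0.046154$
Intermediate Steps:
$T{\left(I \right)} = -5 + I$ ($T{\left(I \right)} = I - 5 = -5 + I$)
$n{\left(\frac{1}{49 + 16} \right)} T{\left(2 \right)} = \frac{-5 + 2}{49 + 16} = \frac{1}{65} \left(-3\right) = - \frac{3}{65}$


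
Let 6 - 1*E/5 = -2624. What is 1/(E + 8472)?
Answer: 1/21622 ≈ 4.6249e-5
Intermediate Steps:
E = 13150 (E = 30 - 5*(-2624) = 30 + 13120 = 13150)
1/(E + 8472) = 1/(13150 + 8472) = 1/21622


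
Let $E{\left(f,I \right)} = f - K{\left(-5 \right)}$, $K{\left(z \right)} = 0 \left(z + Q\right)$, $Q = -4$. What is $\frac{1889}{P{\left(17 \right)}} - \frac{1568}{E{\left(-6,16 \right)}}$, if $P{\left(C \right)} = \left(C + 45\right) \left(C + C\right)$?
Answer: $\frac{1658339}{6324} \approx 262.23$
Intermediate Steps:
$K{\left(z \right)} = 0$ ($K{\left(z \right)} = 0 \left(z - 4\right) = 0 \left(-4 + z\right) = 0$)
$P{\left(C \right)} = 2 C \left(45 + C\right)$ ($P{\left(C \right)} = \left(45 + C\right) 2 C = 2 C \left(45 + C\right)$)
$E{\left(f,I \right)} = f$ ($E{\left(f,I \right)} = f - 0 = f + 0 = f$)
$\frac{1889}{P{\left(17 \right)}} - \frac{1568}{E{\left(-6,16 \right)}} = \frac{1889}{2 \cdot 17 \left(45 + 17\right)} - \frac{1568}{-6} = \frac{1889}{2 \cdot 17 \cdot 62} - - \frac{784}{3} = \frac{1889}{2108} + \frac{784}{3} = \frac{1658339}{6324}$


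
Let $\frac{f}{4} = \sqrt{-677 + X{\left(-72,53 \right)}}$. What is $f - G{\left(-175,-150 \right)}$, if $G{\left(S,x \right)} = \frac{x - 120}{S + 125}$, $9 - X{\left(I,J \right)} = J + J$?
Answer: $- \frac{27}{5} + 12 i \sqrt{86} \approx -5.4 + 111.28 i$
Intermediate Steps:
$X{\left(I,J \right)} = 9 - 2 J$ ($X{\left(I,J \right)} = 9 - \left(J + J\right) = 9 - 2 J$)
$G{\left(S,x \right)} = \frac{-120 + x}{125 + S}$
$f = 12 i \sqrt{86}$ ($f = 4 \sqrt{-677 + \left(9 - 106\right)} = 4 \sqrt{-677 - 97} = 4 \sqrt{-774} = 4 \cdot 3 i \sqrt{86} = 12 i \sqrt{86} \approx 111.28 i$)
$f - G{\left(-175,-150 \right)} = 12 i \sqrt{86} - \frac{-120 - 150}{125 - 175} = 12 i \sqrt{86} - \frac{1}{-50} \left(-270\right) = 12 i \sqrt{86} - \left(- \frac{1}{50}\right) \left(-270\right) = 12 i \sqrt{86} - \frac{27}{5} = - \frac{27}{5} + 12 i \sqrt{86}$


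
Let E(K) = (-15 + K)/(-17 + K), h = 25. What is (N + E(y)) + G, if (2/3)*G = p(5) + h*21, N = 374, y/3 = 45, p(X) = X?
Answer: 69031/59 ≈ 1170.0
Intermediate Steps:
y = 135 (y = 3*45 = 135)
E(K) = (-15 + K)/(-17 + K)
G = 795 (G = 3*(5 + 25*21)/2 = 3*(5 + 525)/2 = (3/2)*530 = 795)
(N + E(y)) + G = (374 + (-15 + 135)/(-17 + 135)) + 795 = (374 + 120/118) + 795 = (374 + (1/118)*120) + 795 = (374 + 60/59) + 795 = 22126/59 + 795 = 69031/59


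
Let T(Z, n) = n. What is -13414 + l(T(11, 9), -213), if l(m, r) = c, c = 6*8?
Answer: -13366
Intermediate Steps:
c = 48
l(m, r) = 48
-13414 + l(T(11, 9), -213) = -13414 + 48 = -13366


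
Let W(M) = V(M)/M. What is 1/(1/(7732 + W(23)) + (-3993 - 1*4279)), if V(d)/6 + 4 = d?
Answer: -177950/1472002377 ≈ -0.00012089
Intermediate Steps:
V(d) = -24 + 6*d
W(M) = (-24 + 6*M)/M
1/(1/(7732 + W(23)) + (-3993 - 1*4279)) = 1/(1/(7732 + (6 - 24/23)) + (-3993 - 1*4279)) = 1/(1/(7732 + (6 - 24*1/23)) + (-3993 - 4279)) = 1/(1/(7732 + (6 - 24/23)) - 8272) = 1/(1/(7732 + 114/23) - 8272) = 1/(1/(177950/23) - 8272) = 1/(23/177950 - 8272) = 1/(-1472002377/177950) = -177950/1472002377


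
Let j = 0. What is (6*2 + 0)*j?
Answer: 0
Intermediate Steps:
(6*2 + 0)*j = (6*2 + 0)*0 = (12 + 0)*0 = 12*0 = 0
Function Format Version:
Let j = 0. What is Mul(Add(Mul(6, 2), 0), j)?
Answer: 0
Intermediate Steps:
Mul(Add(Mul(6, 2), 0), j) = Mul(Add(Mul(6, 2), 0), 0) = Mul(Add(12, 0), 0) = Mul(12, 0) = 0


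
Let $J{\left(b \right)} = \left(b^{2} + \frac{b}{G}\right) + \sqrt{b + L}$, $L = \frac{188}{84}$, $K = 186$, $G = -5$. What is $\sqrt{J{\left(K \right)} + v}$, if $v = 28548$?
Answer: $\frac{\sqrt{695752470 + 525 \sqrt{83013}}}{105} \approx 251.24$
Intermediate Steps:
$L = \frac{47}{21}$ ($L = 188 \cdot \frac{1}{84} = \frac{47}{21} \approx 2.2381$)
$J{\left(b \right)} = b^{2} + \sqrt{\frac{47}{21} + b} - \frac{b}{5}$ ($J{\left(b \right)} = \left(b^{2} + \frac{b}{-5}\right) + \sqrt{b + \frac{47}{21}} = \left(b^{2} - \frac{b}{5}\right) + \sqrt{\frac{47}{21} + b} = b^{2} + \sqrt{\frac{47}{21} + b} - \frac{b}{5}$)
$\sqrt{J{\left(K \right)} + v} = \sqrt{\left(186^{2} - \frac{186}{5} + \frac{\sqrt{987 + 441 \cdot 186}}{21}\right) + 28548} = \sqrt{\left(34596 - \frac{186}{5} + \frac{\sqrt{987 + 82026}}{21}\right) + 28548} = \sqrt{\left(34596 - \frac{186}{5} + \frac{\sqrt{83013}}{21}\right) + 28548} = \sqrt{\left(\frac{172794}{5} + \frac{\sqrt{83013}}{21}\right) + 28548} = \sqrt{\frac{315534}{5} + \frac{\sqrt{83013}}{21}}$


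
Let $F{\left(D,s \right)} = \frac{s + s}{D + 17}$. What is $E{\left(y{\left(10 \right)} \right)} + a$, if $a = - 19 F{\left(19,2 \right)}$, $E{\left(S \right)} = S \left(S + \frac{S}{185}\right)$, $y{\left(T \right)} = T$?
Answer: $\frac{32777}{333} \approx 98.429$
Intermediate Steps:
$F{\left(D,s \right)} = \frac{2 s}{17 + D}$
$E{\left(S \right)} = \frac{186 S^{2}}{185}$ ($E{\left(S \right)} = S \left(S + S \frac{1}{185}\right) = S \left(S + \frac{S}{185}\right) = S \frac{186 S}{185} = \frac{186 S^{2}}{185}$)
$a = - \frac{19}{9}$ ($a = - 19 \cdot 2 \cdot 2 \frac{1}{17 + 19} = - 19 \cdot 2 \cdot 2 \cdot \frac{1}{36} = \left(-19\right) \frac{1}{9} = - \frac{19}{9} \approx -2.1111$)
$E{\left(y{\left(10 \right)} \right)} + a = \frac{186 \cdot 10^{2}}{185} - \frac{19}{9} = \frac{186}{185} \cdot 100 - \frac{19}{9} = \frac{3720}{37} - \frac{19}{9} = \frac{32777}{333}$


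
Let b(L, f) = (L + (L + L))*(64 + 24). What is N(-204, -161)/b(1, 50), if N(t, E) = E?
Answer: -161/264 ≈ -0.60985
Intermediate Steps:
b(L, f) = 264*L (b(L, f) = (L + 2*L)*88 = (3*L)*88 = 264*L)
N(-204, -161)/b(1, 50) = -161/(264*1) = -161/264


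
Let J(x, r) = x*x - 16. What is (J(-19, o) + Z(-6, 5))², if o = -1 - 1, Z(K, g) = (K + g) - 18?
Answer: 106276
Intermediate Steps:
Z(K, g) = -18 + K + g
o = -2
J(x, r) = -16 + x² (J(x, r) = x² - 16 = -16 + x²)
(J(-19, o) + Z(-6, 5))² = ((-16 + (-19)²) + (-18 - 6 + 5))² = ((-16 + 361) - 19)² = (345 - 19)² = 326² = 106276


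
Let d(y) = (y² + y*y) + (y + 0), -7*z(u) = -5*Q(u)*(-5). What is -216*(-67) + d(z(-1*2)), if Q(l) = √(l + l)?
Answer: 704128/49 - 50*I/7 ≈ 14370.0 - 7.1429*I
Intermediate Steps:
Q(l) = √2*√l (Q(l) = √(2*l) = √2*√l)
z(u) = -25*√2*√u/7 (z(u) = -(-5*√2*√u)*(-5)/7 = -25*√2*√u/7)
d(y) = y + 2*y² (d(y) = (y² + y²) + y = 2*y² + y = y + 2*y²)
-216*(-67) + d(z(-1*2)) = -216*(-67) + (-25*√2*√(-1*2)/7)*(1 + 2*(-25*√2*√(-1*2)/7)) = 14472 + (-25*√2*√(-2)/7)*(1 + 2*(-25*√2*√(-2)/7)) = 14472 + (-25*√2*I*√2/7)*(1 + 2*(-25*√2*I*√2/7)) = 14472 + (-50*I/7)*(1 + 2*(-50*I/7)) = 14472 + (-50*I/7)*(1 - 100*I/7) = 14472 - 50*I*(1 - 100*I/7)/7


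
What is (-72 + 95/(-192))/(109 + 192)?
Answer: -13919/57792 ≈ -0.24085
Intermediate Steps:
(-72 + 95/(-192))/(109 + 192) = (-72 + 95*(-1/192))/301 = (-72 - 95/192)*(1/301) = -13919/192*1/301 = -13919/57792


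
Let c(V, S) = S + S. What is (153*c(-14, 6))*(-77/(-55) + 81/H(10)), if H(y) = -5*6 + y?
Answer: -24327/5 ≈ -4865.4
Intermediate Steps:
c(V, S) = 2*S
H(y) = -30 + y
(153*c(-14, 6))*(-77/(-55) + 81/H(10)) = (153*(2*6))*(-77/(-55) + 81/(-30 + 10)) = (153*12)*(-77*(-1/55) + 81/(-20)) = 1836*(7/5 + 81*(-1/20)) = 1836*(7/5 - 81/20) = 1836*(-53/20) = -24327/5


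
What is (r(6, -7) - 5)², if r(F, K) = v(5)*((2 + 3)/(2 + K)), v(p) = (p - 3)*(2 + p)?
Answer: 361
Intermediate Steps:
v(p) = (-3 + p)*(2 + p)
r(F, K) = 70/(2 + K) (r(F, K) = (-6 + 5² - 1*5)*((2 + 3)/(2 + K)) = (-6 + 25 - 5)*(5/(2 + K)) = 14*(5/(2 + K)) = 70/(2 + K))
(r(6, -7) - 5)² = (70/(2 - 7) - 5)² = (70/(-5) - 5)² = (70*(-⅕) - 5)² = (-14 - 5)² = (-19)² = 361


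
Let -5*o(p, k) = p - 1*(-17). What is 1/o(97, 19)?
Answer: -5/114 ≈ -0.043860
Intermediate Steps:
o(p, k) = -17/5 - p/5 (o(p, k) = -(p - 1*(-17))/5 = -(p + 17)/5 = -(17 + p)/5 = -17/5 - p/5)
1/o(97, 19) = 1/(-17/5 - ⅕*97) = 1/(-17/5 - 97/5) = 1/(-114/5) = -5/114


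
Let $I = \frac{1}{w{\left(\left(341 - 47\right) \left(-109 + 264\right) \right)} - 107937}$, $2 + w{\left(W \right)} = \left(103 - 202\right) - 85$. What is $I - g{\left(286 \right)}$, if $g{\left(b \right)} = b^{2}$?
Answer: $- \frac{8844028909}{108123} \approx -81796.0$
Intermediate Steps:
$w{\left(W \right)} = -186$ ($w{\left(W \right)} = -2 + \left(\left(103 - 202\right) - 85\right) = -2 - 184 = -186$)
$I = - \frac{1}{108123}$ ($I = \frac{1}{-186 - 107937} = \frac{1}{-108123} = - \frac{1}{108123} \approx -9.2487 \cdot 10^{-6}$)
$I - g{\left(286 \right)} = - \frac{1}{108123} - 286^{2} = - \frac{1}{108123} - 81796 = - \frac{8844028909}{108123}$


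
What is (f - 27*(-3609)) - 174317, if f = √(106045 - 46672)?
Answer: -76874 + 9*√733 ≈ -76630.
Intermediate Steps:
f = 9*√733 (f = √59373 = 9*√733 ≈ 243.67)
(f - 27*(-3609)) - 174317 = (9*√733 - 27*(-3609)) - 174317 = (9*√733 + 97443) - 174317 = (97443 + 9*√733) - 174317 = -76874 + 9*√733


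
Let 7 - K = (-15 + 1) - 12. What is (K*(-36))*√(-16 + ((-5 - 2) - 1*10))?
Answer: -1188*I*√33 ≈ -6824.5*I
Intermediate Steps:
K = 33 (K = 7 - ((-15 + 1) - 12) = 7 - (-14 - 12) = 7 - 1*(-26) = 7 + 26 = 33)
(K*(-36))*√(-16 + ((-5 - 2) - 1*10)) = (33*(-36))*√(-16 + ((-5 - 2) - 1*10)) = -1188*√(-16 + (-7 - 10)) = -1188*√(-16 - 17) = -1188*I*√33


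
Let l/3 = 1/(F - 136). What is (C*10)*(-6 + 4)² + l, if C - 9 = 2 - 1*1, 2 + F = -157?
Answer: 117997/295 ≈ 399.99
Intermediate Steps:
F = -159 (F = -2 - 157 = -159)
C = 10 (C = 9 + (2 - 1*1) = 9 + (2 - 1) = 9 + 1 = 10)
l = -3/295 (l = 3/(-159 - 136) = 3/(-295) = 3*(-1/295) = -3/295 ≈ -0.010169)
(C*10)*(-6 + 4)² + l = (10*10)*(-6 + 4)² - 3/295 = 100*(-2)² - 3/295 = 100*4 - 3/295 = 400 - 3/295 = 117997/295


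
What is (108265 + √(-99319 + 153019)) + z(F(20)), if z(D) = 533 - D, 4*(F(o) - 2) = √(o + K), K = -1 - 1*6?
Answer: 108796 + 10*√537 - √13/4 ≈ 1.0903e+5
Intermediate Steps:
K = -7 (K = -1 - 6 = -7)
F(o) = 2 + √(-7 + o)/4 (F(o) = 2 + √(o - 7)/4 = 2 + √(-7 + o)/4)
(108265 + √(-99319 + 153019)) + z(F(20)) = (108265 + √(-99319 + 153019)) + (533 - (2 + √(-7 + 20)/4)) = (108265 + √53700) + (533 - (2 + √13/4)) = (108265 + 10*√537) + (533 + (-2 - √13/4)) = (108265 + 10*√537) + (531 - √13/4) = 108796 + 10*√537 - √13/4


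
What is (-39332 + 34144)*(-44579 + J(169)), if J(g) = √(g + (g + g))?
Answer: 231275852 - 67444*√3 ≈ 2.3116e+8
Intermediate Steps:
J(g) = √3*√g (J(g) = √(g + 2*g) = √(3*g) = √3*√g)
(-39332 + 34144)*(-44579 + J(169)) = (-39332 + 34144)*(-44579 + √3*√169) = -5188*(-44579 + √3*13) = -5188*(-44579 + 13*√3) = 231275852 - 67444*√3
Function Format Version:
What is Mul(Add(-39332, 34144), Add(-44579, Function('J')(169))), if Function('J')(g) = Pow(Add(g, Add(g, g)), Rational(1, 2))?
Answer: Add(231275852, Mul(-67444, Pow(3, Rational(1, 2)))) ≈ 2.3116e+8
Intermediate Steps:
Function('J')(g) = Mul(Pow(3, Rational(1, 2)), Pow(g, Rational(1, 2))) (Function('J')(g) = Pow(Add(g, Mul(2, g)), Rational(1, 2)) = Pow(Mul(3, g), Rational(1, 2)) = Mul(Pow(3, Rational(1, 2)), Pow(g, Rational(1, 2))))
Mul(Add(-39332, 34144), Add(-44579, Function('J')(169))) = Mul(Add(-39332, 34144), Add(-44579, Mul(Pow(3, Rational(1, 2)), Pow(169, Rational(1, 2))))) = Mul(-5188, Add(-44579, Mul(Pow(3, Rational(1, 2)), 13))) = Mul(-5188, Add(-44579, Mul(13, Pow(3, Rational(1, 2))))) = Add(231275852, Mul(-67444, Pow(3, Rational(1, 2))))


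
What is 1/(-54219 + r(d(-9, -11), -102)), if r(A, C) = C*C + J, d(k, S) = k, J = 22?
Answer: -1/43793 ≈ -2.2835e-5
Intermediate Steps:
r(A, C) = 22 + C² (r(A, C) = C*C + 22 = C² + 22 = 22 + C²)
1/(-54219 + r(d(-9, -11), -102)) = 1/(-54219 + (22 + (-102)²)) = 1/(-54219 + (22 + 10404)) = 1/(-54219 + 10426) = 1/(-43793) = -1/43793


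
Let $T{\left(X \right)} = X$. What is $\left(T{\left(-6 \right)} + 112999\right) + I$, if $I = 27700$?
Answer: $140693$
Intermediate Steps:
$\left(T{\left(-6 \right)} + 112999\right) + I = \left(-6 + 112999\right) + 27700 = 112993 + 27700 = 140693$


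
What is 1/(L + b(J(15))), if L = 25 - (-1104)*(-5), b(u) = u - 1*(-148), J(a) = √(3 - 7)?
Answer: -5347/28590413 - 2*I/28590413 ≈ -0.00018702 - 6.9954e-8*I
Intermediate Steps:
J(a) = 2*I (J(a) = √(-4) = 2*I)
b(u) = 148 + u (b(u) = u + 148 = 148 + u)
L = -5495 (L = 25 - 138*40 = 25 - 5520 = -5495)
1/(L + b(J(15))) = 1/(-5495 + (148 + 2*I)) = 1/(-5347 + 2*I) = (-5347 - 2*I)/28590413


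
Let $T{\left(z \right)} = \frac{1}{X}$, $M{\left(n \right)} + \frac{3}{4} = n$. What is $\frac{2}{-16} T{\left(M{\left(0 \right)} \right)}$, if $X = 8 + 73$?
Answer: $- \frac{1}{648} \approx -0.0015432$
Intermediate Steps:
$M{\left(n \right)} = - \frac{3}{4} + n$
$X = 81$
$T{\left(z \right)} = \frac{1}{81}$
$\frac{2}{-16} T{\left(M{\left(0 \right)} \right)} = \frac{2}{-16} \cdot \frac{1}{81} = 2 \left(- \frac{1}{16}\right) \frac{1}{81} = \left(- \frac{1}{8}\right) \frac{1}{81} = - \frac{1}{648}$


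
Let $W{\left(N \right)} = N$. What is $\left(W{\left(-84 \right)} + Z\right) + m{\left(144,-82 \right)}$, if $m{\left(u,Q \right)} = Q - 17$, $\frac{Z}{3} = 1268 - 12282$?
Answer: $-33225$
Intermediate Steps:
$Z = -33042$ ($Z = 3 \left(1268 - 12282\right) = 3 \left(-11014\right) = -33042$)
$m{\left(u,Q \right)} = -17 + Q$
$\left(W{\left(-84 \right)} + Z\right) + m{\left(144,-82 \right)} = \left(-84 - 33042\right) - 99 = -33126 - 99 = -33225$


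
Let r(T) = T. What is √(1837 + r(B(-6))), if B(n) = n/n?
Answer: √1838 ≈ 42.872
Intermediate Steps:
B(n) = 1
√(1837 + r(B(-6))) = √(1837 + 1) = √1838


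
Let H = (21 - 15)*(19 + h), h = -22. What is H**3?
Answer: -5832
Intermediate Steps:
H = -18 (H = (21 - 15)*(19 - 22) = 6*(-3) = -18)
H**3 = (-18)**3 = -5832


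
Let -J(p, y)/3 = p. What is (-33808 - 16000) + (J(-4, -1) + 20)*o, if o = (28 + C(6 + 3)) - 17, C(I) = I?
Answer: -49168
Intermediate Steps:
J(p, y) = -3*p
o = 20 (o = (28 + (6 + 3)) - 17 = (28 + 9) - 17 = 37 - 17 = 20)
(-33808 - 16000) + (J(-4, -1) + 20)*o = (-33808 - 16000) + (-3*(-4) + 20)*20 = -49808 + (12 + 20)*20 = -49808 + 32*20 = -49808 + 640 = -49168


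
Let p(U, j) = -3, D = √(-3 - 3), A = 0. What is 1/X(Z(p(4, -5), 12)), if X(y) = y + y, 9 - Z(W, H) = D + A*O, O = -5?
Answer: 3/58 + I*√6/174 ≈ 0.051724 + 0.014078*I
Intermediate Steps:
D = I*√6 (D = √(-6) = I*√6 ≈ 2.4495*I)
Z(W, H) = 9 - I*√6 (Z(W, H) = 9 - (I*√6 + 0*(-5)) = 9 - (I*√6 + 0) = 9 - I*√6)
X(y) = 2*y
1/X(Z(p(4, -5), 12)) = 1/(2*(9 - I*√6)) = 1/(18 - 2*I*√6)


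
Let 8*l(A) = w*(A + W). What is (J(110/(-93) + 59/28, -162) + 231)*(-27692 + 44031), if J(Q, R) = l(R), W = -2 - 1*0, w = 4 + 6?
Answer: 424814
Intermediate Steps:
w = 10
W = -2 (W = -2 + 0 = -2)
l(A) = -5/2 + 5*A/4 (l(A) = (10*(A - 2))/8 = (10*(-2 + A))/8 = (-20 + 10*A)/8 = -5/2 + 5*A/4)
J(Q, R) = -5/2 + 5*R/4
(J(110/(-93) + 59/28, -162) + 231)*(-27692 + 44031) = ((-5/2 + (5/4)*(-162)) + 231)*(-27692 + 44031) = ((-5/2 - 405/2) + 231)*16339 = (-205 + 231)*16339 = 26*16339 = 424814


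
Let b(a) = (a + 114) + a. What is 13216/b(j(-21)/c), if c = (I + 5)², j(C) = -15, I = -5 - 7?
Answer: 161896/1389 ≈ 116.56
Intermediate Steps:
I = -12
c = 49 (c = (-12 + 5)² = (-7)² = 49)
b(a) = 114 + 2*a (b(a) = (114 + a) + a = 114 + 2*a)
13216/b(j(-21)/c) = 13216/(114 + 2*(-15/49)) = 13216/(114 - 30/49) = 13216/(5556/49) = 13216*(49/5556) = 161896/1389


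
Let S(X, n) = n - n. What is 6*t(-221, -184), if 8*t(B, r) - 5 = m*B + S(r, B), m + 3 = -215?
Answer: 144549/4 ≈ 36137.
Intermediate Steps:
S(X, n) = 0
m = -218 (m = -3 - 215 = -218)
t(B, r) = 5/8 - 109*B/4 (t(B, r) = 5/8 + (-218*B + 0)/8 = 5/8 + (-218*B)/8 = 5/8 - 109*B/4)
6*t(-221, -184) = 6*(5/8 - 109/4*(-221)) = 6*(5/8 + 24089/4) = 6*(48183/8) = 144549/4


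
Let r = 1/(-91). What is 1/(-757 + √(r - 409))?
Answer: -68887/52184679 - 2*I*√846755/52184679 ≈ -0.0013201 - 3.5267e-5*I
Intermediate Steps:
r = -1/91 ≈ -0.010989
1/(-757 + √(r - 409)) = 1/(-757 + √(-1/91 - 409)) = 1/(-757 + √(-37220/91)) = 1/(-757 + 2*I*√846755/91)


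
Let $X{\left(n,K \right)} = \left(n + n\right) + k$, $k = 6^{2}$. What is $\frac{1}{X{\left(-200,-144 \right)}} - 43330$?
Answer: $- \frac{15772121}{364} \approx -43330.0$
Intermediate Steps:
$k = 36$
$X{\left(n,K \right)} = 36 + 2 n$ ($X{\left(n,K \right)} = \left(n + n\right) + 36 = 2 n + 36 = 36 + 2 n$)
$\frac{1}{X{\left(-200,-144 \right)}} - 43330 = \frac{1}{36 + 2 \left(-200\right)} - 43330 = \frac{1}{36 - 400} - 43330 = \frac{1}{-364} - 43330 = - \frac{1}{364} - 43330 = - \frac{15772121}{364}$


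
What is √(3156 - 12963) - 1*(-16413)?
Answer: 16413 + I*√9807 ≈ 16413.0 + 99.03*I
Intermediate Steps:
√(3156 - 12963) - 1*(-16413) = √(-9807) + 16413 = I*√9807 + 16413 = 16413 + I*√9807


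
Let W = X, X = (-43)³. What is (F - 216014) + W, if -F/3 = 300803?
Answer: -1197930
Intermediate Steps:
F = -902409 (F = -3*300803 = -902409)
X = -79507
W = -79507
(F - 216014) + W = (-902409 - 216014) - 79507 = -1118423 - 79507 = -1197930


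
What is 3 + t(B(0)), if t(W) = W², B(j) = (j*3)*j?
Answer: 3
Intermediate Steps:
B(j) = 3*j² (B(j) = (3*j)*j = 3*j²)
3 + t(B(0)) = 3 + (3*0²)² = 3 + (3*0)² = 3 + 0² = 3 + 0 = 3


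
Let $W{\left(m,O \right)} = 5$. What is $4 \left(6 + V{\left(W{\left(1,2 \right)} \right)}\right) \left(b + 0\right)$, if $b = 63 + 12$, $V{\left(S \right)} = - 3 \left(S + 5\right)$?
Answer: $-7200$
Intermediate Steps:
$V{\left(S \right)} = -15 - 3 S$ ($V{\left(S \right)} = - 3 \left(5 + S\right) = -15 - 3 S$)
$b = 75$
$4 \left(6 + V{\left(W{\left(1,2 \right)} \right)}\right) \left(b + 0\right) = 4 \left(6 - 30\right) \left(75 + 0\right) = 4 \left(6 - 30\right) 75 = 4 \left(-24\right) 75 = \left(-96\right) 75 = -7200$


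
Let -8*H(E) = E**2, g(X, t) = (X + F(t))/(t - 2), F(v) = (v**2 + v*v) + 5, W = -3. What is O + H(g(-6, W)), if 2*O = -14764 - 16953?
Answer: -3171989/200 ≈ -15860.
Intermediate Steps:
F(v) = 5 + 2*v**2 (F(v) = (v**2 + v**2) + 5 = 2*v**2 + 5 = 5 + 2*v**2)
g(X, t) = (5 + X + 2*t**2)/(-2 + t) (g(X, t) = (X + (5 + 2*t**2))/(t - 2) = (5 + X + 2*t**2)/(-2 + t))
H(E) = -E**2/8
O = -31717/2 (O = (-14764 - 16953)/2 = (1/2)*(-31717) = -31717/2 ≈ -15859.)
O + H(g(-6, W)) = -31717/2 - (5 - 6 + 2*(-3)**2)**2/(-2 - 3)**2/8 = -31717/2 - (5 - 6 + 2*9)**2/25/8 = -31717/2 - (5 - 6 + 18)**2/25/8 = -31717/2 - (-1/5*17)**2/8 = -31717/2 - (-17/5)**2/8 = -31717/2 - 1/8*289/25 = -31717/2 - 289/200 = -3171989/200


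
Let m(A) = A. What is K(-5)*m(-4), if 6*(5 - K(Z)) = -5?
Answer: -70/3 ≈ -23.333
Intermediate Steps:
K(Z) = 35/6 (K(Z) = 5 - ⅙*(-5) = 5 + ⅚ = 35/6)
K(-5)*m(-4) = (35/6)*(-4) = -70/3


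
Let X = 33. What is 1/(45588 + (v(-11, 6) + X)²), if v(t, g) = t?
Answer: 1/46072 ≈ 2.1705e-5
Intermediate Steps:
1/(45588 + (v(-11, 6) + X)²) = 1/(45588 + (-11 + 33)²) = 1/(45588 + 22²) = 1/(45588 + 484) = 1/46072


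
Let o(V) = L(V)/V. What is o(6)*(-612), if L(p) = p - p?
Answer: 0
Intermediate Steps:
L(p) = 0
o(V) = 0 (o(V) = 0/V = 0)
o(6)*(-612) = 0*(-612) = 0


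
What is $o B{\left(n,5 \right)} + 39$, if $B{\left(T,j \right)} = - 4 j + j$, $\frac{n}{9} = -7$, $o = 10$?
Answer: $-111$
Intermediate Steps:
$n = -63$ ($n = 9 \left(-7\right) = -63$)
$B{\left(T,j \right)} = - 3 j$
$o B{\left(n,5 \right)} + 39 = 10 \left(\left(-3\right) 5\right) + 39 = 10 \left(-15\right) + 39 = -150 + 39 = -111$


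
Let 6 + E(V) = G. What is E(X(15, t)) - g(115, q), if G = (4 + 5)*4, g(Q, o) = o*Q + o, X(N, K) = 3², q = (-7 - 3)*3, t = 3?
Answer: 3510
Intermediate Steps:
q = -30 (q = -10*3 = -30)
X(N, K) = 9
g(Q, o) = o + Q*o (g(Q, o) = Q*o + o = o + Q*o)
G = 36 (G = 9*4 = 36)
E(V) = 30 (E(V) = -6 + 36 = 30)
E(X(15, t)) - g(115, q) = 30 - (-30)*(1 + 115) = 30 - (-30)*116 = 30 - 1*(-3480) = 30 + 3480 = 3510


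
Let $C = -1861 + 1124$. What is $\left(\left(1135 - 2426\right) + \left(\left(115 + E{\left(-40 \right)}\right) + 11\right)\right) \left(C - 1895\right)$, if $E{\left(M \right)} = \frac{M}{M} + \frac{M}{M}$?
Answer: $3061016$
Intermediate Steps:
$E{\left(M \right)} = 2$ ($E{\left(M \right)} = 1 + 1 = 2$)
$C = -737$
$\left(\left(1135 - 2426\right) + \left(\left(115 + E{\left(-40 \right)}\right) + 11\right)\right) \left(C - 1895\right) = \left(\left(1135 - 2426\right) + \left(\left(115 + 2\right) + 11\right)\right) \left(-737 - 1895\right) = \left(\left(1135 - 2426\right) + \left(117 + 11\right)\right) \left(-2632\right) = \left(-1291 + 128\right) \left(-2632\right) = \left(-1163\right) \left(-2632\right) = 3061016$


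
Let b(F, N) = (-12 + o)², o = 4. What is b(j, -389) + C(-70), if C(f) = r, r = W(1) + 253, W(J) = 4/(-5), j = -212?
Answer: 1581/5 ≈ 316.20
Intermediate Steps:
W(J) = -⅘ (W(J) = 4*(-⅕) = -⅘)
b(F, N) = 64 (b(F, N) = (-12 + 4)² = (-8)² = 64)
r = 1261/5 (r = -⅘ + 253 = 1261/5 ≈ 252.20)
C(f) = 1261/5
b(j, -389) + C(-70) = 64 + 1261/5 = 1581/5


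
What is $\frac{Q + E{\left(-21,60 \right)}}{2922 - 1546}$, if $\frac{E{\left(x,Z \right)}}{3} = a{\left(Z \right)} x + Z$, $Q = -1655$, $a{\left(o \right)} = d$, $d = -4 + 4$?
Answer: $- \frac{1475}{1376} \approx -1.0719$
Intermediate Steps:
$d = 0$
$a{\left(o \right)} = 0$
$E{\left(x,Z \right)} = 3 Z$ ($E{\left(x,Z \right)} = 3 \left(0 x + Z\right) = 3 \left(0 + Z\right) = 3 Z$)
$\frac{Q + E{\left(-21,60 \right)}}{2922 - 1546} = \frac{-1655 + 3 \cdot 60}{2922 - 1546} = \frac{-1655 + 180}{1376} = \left(-1475\right) \frac{1}{1376} = - \frac{1475}{1376}$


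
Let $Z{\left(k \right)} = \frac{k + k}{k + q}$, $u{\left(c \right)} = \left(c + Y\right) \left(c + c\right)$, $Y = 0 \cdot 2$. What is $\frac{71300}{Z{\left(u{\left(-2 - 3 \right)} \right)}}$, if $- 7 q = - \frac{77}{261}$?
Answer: $\frac{9312493}{261} \approx 35680.0$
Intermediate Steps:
$Y = 0$
$q = \frac{11}{261}$ ($q = - \frac{\left(-77\right) \frac{1}{261}}{7} = \left(- \frac{1}{7}\right) \left(- \frac{77}{261}\right) = \frac{11}{261} \approx 0.042146$)
$u{\left(c \right)} = 2 c^{2}$ ($u{\left(c \right)} = \left(c + 0\right) \left(c + c\right) = c 2 c = 2 c^{2}$)
$Z{\left(k \right)} = \frac{2 k}{\frac{11}{261} + k}$ ($Z{\left(k \right)} = \frac{k + k}{k + \frac{11}{261}} = \frac{2 k}{\frac{11}{261} + k}$)
$\frac{71300}{Z{\left(u{\left(-2 - 3 \right)} \right)}} = \frac{71300}{522 \cdot 2 \left(-2 - 3\right)^{2} \frac{1}{11 + 261 \cdot 2 \left(-2 - 3\right)^{2}}} = \frac{71300}{522 \cdot 2 \left(-5\right)^{2} \frac{1}{11 + 261 \cdot 2 \left(-5\right)^{2}}} = \frac{71300}{522 \cdot 2 \cdot 25 \frac{1}{11 + 261 \cdot 2 \cdot 25}} = \frac{71300}{522 \cdot 50 \frac{1}{11 + 261 \cdot 50}} = \frac{71300}{522 \cdot 50 \frac{1}{11 + 13050}} = \frac{71300}{522 \cdot 50 \cdot \frac{1}{13061}} = \frac{71300}{\frac{26100}{13061}} = 71300 \cdot \frac{13061}{26100} = \frac{9312493}{261}$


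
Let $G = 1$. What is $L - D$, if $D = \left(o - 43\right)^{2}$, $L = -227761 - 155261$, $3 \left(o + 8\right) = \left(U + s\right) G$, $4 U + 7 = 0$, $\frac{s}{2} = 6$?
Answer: $- \frac{55481209}{144} \approx -3.8529 \cdot 10^{5}$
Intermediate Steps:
$s = 12$ ($s = 2 \cdot 6 = 12$)
$U = - \frac{7}{4}$ ($U = - \frac{7}{4} + \frac{1}{4} \cdot 0 = - \frac{7}{4} + 0 = - \frac{7}{4} \approx -1.75$)
$o = - \frac{55}{12}$ ($o = -8 + \frac{\left(- \frac{7}{4} + 12\right) 1}{3} = -8 + \frac{\frac{41}{4} \cdot 1}{3} = -8 + \frac{1}{3} \cdot \frac{41}{4} = -8 + \frac{41}{12} = - \frac{55}{12} \approx -4.5833$)
$L = -383022$
$D = \frac{326041}{144}$ ($D = \left(- \frac{55}{12} - 43\right)^{2} = \left(- \frac{571}{12}\right)^{2} = \frac{326041}{144} \approx 2264.2$)
$L - D = -383022 - \frac{326041}{144} = - \frac{55481209}{144}$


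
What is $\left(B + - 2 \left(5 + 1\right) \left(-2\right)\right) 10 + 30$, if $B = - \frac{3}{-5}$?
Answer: $276$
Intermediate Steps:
$B = \frac{3}{5}$ ($B = \left(-3\right) \left(- \frac{1}{5}\right) = \frac{3}{5} \approx 0.6$)
$\left(B + - 2 \left(5 + 1\right) \left(-2\right)\right) 10 + 30 = \left(\frac{3}{5} + - 2 \left(5 + 1\right) \left(-2\right)\right) 10 + 30 = \left(\frac{3}{5} + \left(-2\right) 6 \left(-2\right)\right) 10 + 30 = \left(\frac{3}{5} - -24\right) 10 + 30 = \left(\frac{3}{5} + 24\right) 10 + 30 = \frac{123}{5} \cdot 10 + 30 = 246 + 30 = 276$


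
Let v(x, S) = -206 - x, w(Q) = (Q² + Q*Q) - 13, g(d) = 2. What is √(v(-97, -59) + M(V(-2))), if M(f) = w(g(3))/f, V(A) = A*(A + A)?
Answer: I*√1754/4 ≈ 10.47*I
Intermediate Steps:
V(A) = 2*A² (V(A) = A*(2*A) = 2*A²)
w(Q) = -13 + 2*Q² (w(Q) = (Q² + Q²) - 13 = 2*Q² - 13 = -13 + 2*Q²)
M(f) = -5/f (M(f) = (-13 + 2*2²)/f = (-13 + 2*4)/f = (-13 + 8)/f = -5/f)
√(v(-97, -59) + M(V(-2))) = √((-206 - 1*(-97)) - 5/(2*(-2)²)) = √((-206 + 97) - 5/(2*4)) = √(-109 - 5/8) = √(-877/8) = I*√1754/4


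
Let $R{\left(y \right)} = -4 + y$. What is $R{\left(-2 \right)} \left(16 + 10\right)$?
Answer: $-156$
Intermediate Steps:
$R{\left(-2 \right)} \left(16 + 10\right) = \left(-4 - 2\right) \left(16 + 10\right) = \left(-6\right) 26 = -156$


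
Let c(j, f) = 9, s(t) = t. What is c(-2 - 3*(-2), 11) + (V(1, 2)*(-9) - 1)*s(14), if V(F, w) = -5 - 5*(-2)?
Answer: -635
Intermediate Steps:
V(F, w) = 5 (V(F, w) = -5 + 10 = 5)
c(-2 - 3*(-2), 11) + (V(1, 2)*(-9) - 1)*s(14) = 9 + (5*(-9) - 1)*14 = 9 + (-45 - 1)*14 = 9 - 46*14 = 9 - 644 = -635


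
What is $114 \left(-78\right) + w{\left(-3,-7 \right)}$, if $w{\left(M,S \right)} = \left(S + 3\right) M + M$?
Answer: $-8883$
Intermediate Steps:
$w{\left(M,S \right)} = M + M \left(3 + S\right)$ ($w{\left(M,S \right)} = \left(3 + S\right) M + M = M \left(3 + S\right) + M = M + M \left(3 + S\right)$)
$114 \left(-78\right) + w{\left(-3,-7 \right)} = 114 \left(-78\right) - 3 \left(4 - 7\right) = -8892 - -9 = -8892 + 9 = -8883$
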